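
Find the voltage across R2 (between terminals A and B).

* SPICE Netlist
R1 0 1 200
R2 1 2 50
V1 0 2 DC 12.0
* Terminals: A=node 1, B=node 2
R1 and R2 are in series across V1 (node 0 → node 1 → node 2), and the output A–B is taken across R2, so this is a voltage divider.
Series current: I = V1/(R1 + R2) = 12/(200 + 50) = 12/250 = 0.048 A
V_R2 = I × R2 = V1 × R2/(R1 + R2) = 12 × 50/250 = 2.4 V

Final answer: 2.4 V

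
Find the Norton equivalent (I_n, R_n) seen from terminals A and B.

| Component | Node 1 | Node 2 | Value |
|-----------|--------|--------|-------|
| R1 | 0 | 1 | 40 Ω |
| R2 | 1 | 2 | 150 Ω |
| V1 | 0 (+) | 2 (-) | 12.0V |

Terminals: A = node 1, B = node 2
Find the Thévenin equivalent first; then I_n = V_th/R_th and R_n = R_th.
Step 1 — V_th is the open-circuit voltage V_A - V_B (nothing connected across the terminals).
Nodal analysis, taking node 2 as the 0 V reference.
Source V1 fixes V_0 = 12 V.
KCL at each unknown node (sum of currents leaving = 0; resistances in Ω):
  Node 1: (V_1 - 12)/40 + (V_1 - 0)/150 = 0
Collecting terms: 0.03167 × V_1 = 0.3  =>  V_1 = 9.474 V
V_th = V_1 - V_2 = 9.474 - 0 = 9.474 V
Step 2 — R_th: zero the source — replace V1 by a short circuit (node 2 merges into node 0) — and find the resistance seen between A (node 1) and B (node 0).
Reduce the network between node 1 (A) and node 0 (B) by series/parallel combination:
  Rp1 = R1 ‖ R2 (parallel, both between nodes 0 and 1) = 1/(1/40 + 1/150) = 31.58 Ω
R_th = 31.58 Ω
I_n = V_th/R_th = 9.474/31.58 = 0.3 A, and R_n = R_th = 31.58 Ω

Final answer: I_n = 0.3 A, R_n = 31.58 Ω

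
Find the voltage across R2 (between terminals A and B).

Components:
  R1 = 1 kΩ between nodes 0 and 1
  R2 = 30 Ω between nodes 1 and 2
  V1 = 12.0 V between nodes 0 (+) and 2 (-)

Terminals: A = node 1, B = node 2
R1 and R2 are in series across V1 (node 0 → node 1 → node 2), and the output A–B is taken across R2, so this is a voltage divider.
Series current: I = V1/(R1 + R2) = 12/(1000 + 30) = 12/1030 = 0.01165 A
V_R2 = I × R2 = V1 × R2/(R1 + R2) = 12 × 30/1030 = 0.3495 V

Final answer: 0.3495 V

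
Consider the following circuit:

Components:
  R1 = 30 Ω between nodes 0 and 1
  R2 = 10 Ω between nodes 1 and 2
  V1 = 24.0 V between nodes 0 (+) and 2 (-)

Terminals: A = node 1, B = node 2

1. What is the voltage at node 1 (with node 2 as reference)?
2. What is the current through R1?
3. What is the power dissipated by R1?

Nodal analysis, taking node 2 as the 0 V reference.
Source V1 fixes V_0 = 24 V.
KCL at each unknown node (sum of currents leaving = 0; resistances in Ω):
  Node 1: (V_1 - 24)/30 + (V_1 - 0)/10 = 0
Collecting terms: 0.1333 × V_1 = 0.8  =>  V_1 = 6 V
Part 1:
  Read off the nodal solution: V_1 = 6 V
Part 2:
  I_R1 = (V_0 - V_1)/R1 = (24 - 6)/30 = 0.6 A
  Magnitude: I_R1 = 0.6 A
Part 3:
  I_R1 = (V_0 - V_1)/R1 = (24 - 6)/30 = 0.6 A
  P_R1 = I_R1² × R1 = (0.6)² × 30 = 10.8 W

Final answers:
1. V_1 = 6 V
2. I_R1 = 0.6 A
3. P_R1 = 10.8 W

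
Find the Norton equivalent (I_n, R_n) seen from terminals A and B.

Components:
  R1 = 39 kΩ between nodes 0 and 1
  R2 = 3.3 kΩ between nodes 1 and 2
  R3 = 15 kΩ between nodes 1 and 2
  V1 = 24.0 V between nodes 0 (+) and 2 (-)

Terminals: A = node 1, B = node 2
Find the Thévenin equivalent first; then I_n = V_th/R_th and R_n = R_th.
Step 1 — V_th is the open-circuit voltage V_A - V_B (nothing connected across the terminals).
Nodal analysis, taking node 2 as the 0 V reference.
Source V1 fixes V_0 = 24 V.
KCL at each unknown node (sum of currents leaving = 0; resistances in Ω):
  Node 1: (V_1 - 24)/39000 + (V_1 - 0)/3300 + (V_1 - 0)/15000 = 0
Collecting terms: 0.0003953 × V_1 = 0.0006154  =>  V_1 = 1.557 V
V_th = V_1 - V_2 = 1.557 - 0 = 1.557 V
Step 2 — R_th: zero the source — replace V1 by a short circuit (node 2 merges into node 0) — and find the resistance seen between A (node 1) and B (node 0).
Reduce the network between node 1 (A) and node 0 (B) by series/parallel combination:
  Rp1 = R1 ‖ R2 ‖ R3 (parallel, all between nodes 0 and 1) = 1/(1/39000 + 1/3300 + 1/15000) = 2529 Ω
R_th = 2.529 kΩ
I_n = V_th/R_th = 1.557/2529 = 0.0006154 A, and R_n = R_th = 2.529 kΩ

Final answer: I_n = 0.0006154 A, R_n = 2.529 kΩ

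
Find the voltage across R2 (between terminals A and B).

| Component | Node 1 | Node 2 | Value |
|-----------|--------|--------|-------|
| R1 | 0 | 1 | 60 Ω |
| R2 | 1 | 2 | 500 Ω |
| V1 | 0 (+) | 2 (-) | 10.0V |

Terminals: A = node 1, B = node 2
R1 and R2 are in series across V1 (node 0 → node 1 → node 2), and the output A–B is taken across R2, so this is a voltage divider.
Series current: I = V1/(R1 + R2) = 10/(60 + 500) = 10/560 = 0.01786 A
V_R2 = I × R2 = V1 × R2/(R1 + R2) = 10 × 500/560 = 8.929 V

Final answer: 8.929 V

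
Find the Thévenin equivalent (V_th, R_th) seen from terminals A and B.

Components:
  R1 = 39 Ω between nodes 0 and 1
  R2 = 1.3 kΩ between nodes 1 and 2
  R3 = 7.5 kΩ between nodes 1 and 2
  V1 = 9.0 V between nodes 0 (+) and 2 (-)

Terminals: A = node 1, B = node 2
Step 1 — V_th is the open-circuit voltage V_A - V_B (nothing connected across the terminals).
Nodal analysis, taking node 2 as the 0 V reference.
Source V1 fixes V_0 = 9 V.
KCL at each unknown node (sum of currents leaving = 0; resistances in Ω):
  Node 1: (V_1 - 9)/39 + (V_1 - 0)/1300 + (V_1 - 0)/7500 = 0
Collecting terms: 0.02654 × V_1 = 0.2308  =>  V_1 = 8.694 V
V_th = V_1 - V_2 = 8.694 - 0 = 8.694 V
Step 2 — R_th: zero the source — replace V1 by a short circuit (node 2 merges into node 0) — and find the resistance seen between A (node 1) and B (node 0).
Reduce the network between node 1 (A) and node 0 (B) by series/parallel combination:
  Rp1 = R1 ‖ R2 ‖ R3 (parallel, all between nodes 0 and 1) = 1/(1/39 + 1/1300 + 1/7500) = 37.67 Ω
R_th = 37.67 Ω

Final answer: V_th = 8.694 V, R_th = 37.67 Ω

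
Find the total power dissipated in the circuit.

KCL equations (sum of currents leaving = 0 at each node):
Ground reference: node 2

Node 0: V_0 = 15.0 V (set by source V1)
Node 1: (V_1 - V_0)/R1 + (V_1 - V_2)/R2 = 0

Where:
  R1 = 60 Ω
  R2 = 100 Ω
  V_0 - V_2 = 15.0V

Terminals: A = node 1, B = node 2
Nodal analysis, taking node 2 as the 0 V reference.
Source V1 fixes V_0 = 15 V.
KCL at each unknown node (sum of currents leaving = 0; resistances in Ω):
  Node 1: (V_1 - 15)/60 + (V_1 - 0)/100 = 0
Collecting terms: 0.02667 × V_1 = 0.25  =>  V_1 = 9.375 V
Power in each resistor, P = (ΔV)²/R:
  P_R1 = (15 - 9.375)²/60 = 0.5273 W
  P_R2 = (9.375 - 0)²/100 = 0.8789 W
P_total = P_R1 + P_R2 = 1.406 W

Final answer: 1.406 W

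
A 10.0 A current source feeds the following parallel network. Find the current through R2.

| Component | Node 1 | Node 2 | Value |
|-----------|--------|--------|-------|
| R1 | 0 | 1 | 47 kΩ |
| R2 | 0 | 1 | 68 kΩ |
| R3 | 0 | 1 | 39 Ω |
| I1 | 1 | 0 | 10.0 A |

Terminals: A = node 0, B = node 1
All resistors sit directly between nodes 0 and 1, so they are in parallel and share one voltage V; the full source current 10 A splits among them.
1/R_par = 1/47000 + 1/68000 + 1/39 = 0.02568 S  =>  R_par = 38.95 Ω
V = I × R_par = 10 × 38.95 = 389.5 V
I_R2 = V/R2 = 389.5/68000 = 0.005727 A

Final answer: 0.005727 A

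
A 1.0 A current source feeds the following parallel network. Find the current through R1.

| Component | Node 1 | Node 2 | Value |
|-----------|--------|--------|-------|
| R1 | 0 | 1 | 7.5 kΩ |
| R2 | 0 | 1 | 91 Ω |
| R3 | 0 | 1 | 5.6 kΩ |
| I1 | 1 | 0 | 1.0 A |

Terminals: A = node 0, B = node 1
All resistors sit directly between nodes 0 and 1, so they are in parallel and share one voltage V; the full source current 1 A splits among them.
1/R_par = 1/7500 + 1/91 + 1/5600 = 0.0113 S  =>  R_par = 88.49 Ω
V = I × R_par = 1 × 88.49 = 88.49 V
I_R1 = V/R1 = 88.49/7500 = 0.0118 A

Final answer: 0.0118 A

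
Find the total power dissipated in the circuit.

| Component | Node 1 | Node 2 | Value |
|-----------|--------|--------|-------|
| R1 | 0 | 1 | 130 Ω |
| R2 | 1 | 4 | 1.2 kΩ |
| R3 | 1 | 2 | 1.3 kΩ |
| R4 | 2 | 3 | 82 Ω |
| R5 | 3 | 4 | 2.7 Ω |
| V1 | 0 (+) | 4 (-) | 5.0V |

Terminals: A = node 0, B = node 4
Nodal analysis, taking node 4 as the 0 V reference.
Source V1 fixes V_0 = 5 V.
KCL at each unknown node (sum of currents leaving = 0; resistances in Ω):
  Node 1: (V_1 - 5)/130 + (V_1 - 0)/1200 + (V_1 - V_2)/1300 = 0
  Node 2: (V_2 - V_1)/1300 + (V_2 - V_3)/82 = 0
  Node 3: (V_3 - V_2)/82 + (V_3 - 0)/2.7 = 0
Collecting terms (coefficients in siemens):
  0.009295·V_1 - 0.0007692·V_2 = 0.03846
  0.01296·V_2 - 0.0007692·V_1 - 0.0122·V_3 = 0
  0.3826·V_3 - 0.0122·V_2 = 0
Solving these 3 simultaneous equations (Gaussian elimination) gives:
  V_1 = 4.159 V, V_2 = 0.2544 V, V_3 = 0.00811 V
Power in each resistor, P = (ΔV)²/R:
  P_R1 = (5 - 4.159)²/130 = 0.005441 W
  P_R2 = (4.159 - 0)²/1200 = 0.01441 W
  P_R3 = (4.159 - 0.2544)²/1300 = 0.01173 W
  P_R4 = (0.2544 - 0.00811)²/82 = 0.0007397 W
  P_R5 = (0.00811 - 0)²/2.7 = 0.00002436 W
P_total = P_R1 + P_R2 + P_R3 + P_R4 + P_R5 = 0.03235 W

Final answer: 0.03235 W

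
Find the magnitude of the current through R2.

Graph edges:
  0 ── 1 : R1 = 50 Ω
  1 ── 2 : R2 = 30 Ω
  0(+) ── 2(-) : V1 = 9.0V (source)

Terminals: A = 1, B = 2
Nodal analysis, taking node 2 as the 0 V reference.
Source V1 fixes V_0 = 9 V.
KCL at each unknown node (sum of currents leaving = 0; resistances in Ω):
  Node 1: (V_1 - 9)/50 + (V_1 - 0)/30 = 0
Collecting terms: 0.05333 × V_1 = 0.18  =>  V_1 = 3.375 V
I_R2 = (V_1 - V_2)/R2 = (3.375 - 0)/30 = 0.1125 A
|I_R2| = 0.1125 A

Final answer: |I_R2| = 0.1125 A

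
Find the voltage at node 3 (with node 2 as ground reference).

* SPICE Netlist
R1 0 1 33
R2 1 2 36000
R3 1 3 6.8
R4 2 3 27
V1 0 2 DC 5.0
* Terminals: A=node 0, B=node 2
Nodal analysis, taking node 2 as the 0 V reference.
Source V1 fixes V_0 = 5 V.
KCL at each unknown node (sum of currents leaving = 0; resistances in Ω):
  Node 1: (V_1 - 5)/33 + (V_1 - 0)/36000 + (V_1 - V_3)/6.8 = 0
  Node 3: (V_3 - V_1)/6.8 + (V_3 - 0)/27 = 0
Collecting terms (coefficients in siemens):
  0.1774·V_1 - 0.1471·V_3 = 0.1515
  0.1841·V_3 - 0.1471·V_1 = 0
Determinant D = (0.1774)(0.1841) - (-0.1471)(-0.1471) = 0.01103
V_1 = [(0.1515)(0.1841) - (-0.1471)(0)]/D = 2.529 V
V_3 = [(0.1774)(0) - (0.1515)(-0.1471)]/D = 2.02 V
The requested potential is V_3 = 2.02 V.

Final answer: V_3 = 2.02 V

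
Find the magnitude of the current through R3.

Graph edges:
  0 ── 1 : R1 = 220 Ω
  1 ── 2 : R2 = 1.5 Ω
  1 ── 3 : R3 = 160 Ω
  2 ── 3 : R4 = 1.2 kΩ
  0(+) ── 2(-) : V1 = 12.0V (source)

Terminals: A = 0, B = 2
Nodal analysis, taking node 2 as the 0 V reference.
Source V1 fixes V_0 = 12 V.
KCL at each unknown node (sum of currents leaving = 0; resistances in Ω):
  Node 1: (V_1 - 12)/220 + (V_1 - 0)/1.5 + (V_1 - V_3)/160 = 0
  Node 3: (V_3 - V_1)/160 + (V_3 - 0)/1200 = 0
Collecting terms (coefficients in siemens):
  0.6775·V_1 - 0.00625·V_3 = 0.05455
  0.007083·V_3 - 0.00625·V_1 = 0
Determinant D = (0.6775)(0.007083) - (-0.00625)(-0.00625) = 0.00476
V_1 = [(0.05455)(0.007083) - (-0.00625)(0)]/D = 0.08118 V
V_3 = [(0.6775)(0) - (0.05455)(-0.00625)]/D = 0.07163 V
I_R3 = (V_1 - V_3)/R3 = (0.08118 - 0.07163)/160 = 0.00005969 A
|I_R3| = 0.00005969 A

Final answer: |I_R3| = 5.969e-05 A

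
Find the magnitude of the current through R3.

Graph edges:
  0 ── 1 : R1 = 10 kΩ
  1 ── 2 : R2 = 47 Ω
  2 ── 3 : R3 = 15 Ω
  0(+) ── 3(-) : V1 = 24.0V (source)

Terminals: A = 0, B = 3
Nodal analysis, taking node 3 as the 0 V reference.
Source V1 fixes V_0 = 24 V.
KCL at each unknown node (sum of currents leaving = 0; resistances in Ω):
  Node 1: (V_1 - 24)/10000 + (V_1 - V_2)/47 = 0
  Node 2: (V_2 - V_1)/47 + (V_2 - 0)/15 = 0
Collecting terms (coefficients in siemens):
  0.02138·V_1 - 0.02128·V_2 = 0.0024
  0.08794·V_2 - 0.02128·V_1 = 0
Determinant D = (0.02138)(0.08794) - (-0.02128)(-0.02128) = 0.001427
V_1 = [(0.0024)(0.08794) - (-0.02128)(0)]/D = 0.1479 V
V_2 = [(0.02138)(0) - (0.0024)(-0.02128)]/D = 0.03578 V
I_R3 = (V_2 - V_3)/R3 = (0.03578 - 0)/15 = 0.002385 A
|I_R3| = 0.002385 A

Final answer: |I_R3| = 0.002385 A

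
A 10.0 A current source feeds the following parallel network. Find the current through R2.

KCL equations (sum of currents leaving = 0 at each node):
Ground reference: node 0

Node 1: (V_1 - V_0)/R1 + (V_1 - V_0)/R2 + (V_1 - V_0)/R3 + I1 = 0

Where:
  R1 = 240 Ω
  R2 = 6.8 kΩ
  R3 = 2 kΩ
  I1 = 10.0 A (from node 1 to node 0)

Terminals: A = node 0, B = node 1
All resistors sit directly between nodes 0 and 1, so they are in parallel and share one voltage V; the full source current 10 A splits among them.
1/R_par = 1/240 + 1/6800 + 1/2000 = 0.004814 S  =>  R_par = 207.7 Ω
V = I × R_par = 10 × 207.7 = 2077 V
I_R2 = V/R2 = 2077/6800 = 0.3055 A

Final answer: 0.3055 A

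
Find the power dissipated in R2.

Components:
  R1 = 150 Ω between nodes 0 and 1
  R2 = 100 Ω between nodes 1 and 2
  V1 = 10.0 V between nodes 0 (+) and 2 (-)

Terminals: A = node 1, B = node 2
Nodal analysis, taking node 2 as the 0 V reference.
Source V1 fixes V_0 = 10 V.
KCL at each unknown node (sum of currents leaving = 0; resistances in Ω):
  Node 1: (V_1 - 10)/150 + (V_1 - 0)/100 = 0
Collecting terms: 0.01667 × V_1 = 0.06667  =>  V_1 = 4 V
I_R2 = (V_1 - V_2)/R2 = (4 - 0)/100 = 0.04 A
P_R2 = I_R2² × R2 = (0.04)² × 100 = 0.16 W

Final answer: 0.16 W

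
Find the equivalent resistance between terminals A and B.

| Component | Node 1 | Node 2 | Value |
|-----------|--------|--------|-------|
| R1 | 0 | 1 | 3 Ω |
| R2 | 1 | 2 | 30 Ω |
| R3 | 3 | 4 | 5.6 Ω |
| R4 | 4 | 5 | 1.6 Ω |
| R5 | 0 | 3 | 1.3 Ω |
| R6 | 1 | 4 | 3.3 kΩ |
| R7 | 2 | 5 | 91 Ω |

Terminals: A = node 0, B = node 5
The network is not a plain series/parallel combination. Inject a 1 A test current into terminal A (node 0) and return it from terminal B (node 5); then R_eq = V_A / (1 A).
Nodal analysis, taking node 5 as the 0 V reference.
Current source I_test pushes 1 A into node 0 and draws it out of node 5.
KCL at each unknown node (sum of currents leaving = 0; resistances in Ω):
  Node 0: (V_0 - V_1)/3 + (V_0 - V_3)/1.3 - 1 = 0
  Node 1: (V_1 - V_0)/3 + (V_1 - V_2)/30 + (V_1 - V_4)/3300 = 0
  Node 2: (V_2 - V_1)/30 + (V_2 - 0)/91 = 0
  Node 3: (V_3 - V_0)/1.3 + (V_3 - V_4)/5.6 = 0
  Node 4: (V_4 - V_1)/3300 + (V_4 - V_3)/5.6 + (V_4 - 0)/1.6 = 0
Collecting terms (coefficients in siemens):
  1.103·V_0 - 0.3333·V_1 - 0.7692·V_3 = 1
  0.367·V_1 - 0.3333·V_0 - 0.03333·V_2 - 0.000303·V_4 = 0
  0.04432·V_2 - 0.03333·V_1 = 0
  0.9478·V_3 - 0.7692·V_0 - 0.1786·V_4 = 0
  0.8039·V_4 - 0.000303·V_1 - 0.1786·V_3 = 0
Solving these 5 simultaneous equations (Gaussian elimination) gives:
  V_0 = 7.943 V, V_1 = 7.745 V, V_2 = 5.825 V, V_3 = 6.729 V
  V_4 = 1.498 V
R_eq = V_0 / 1 A = 7.943 Ω

Final answer: 7.943 Ω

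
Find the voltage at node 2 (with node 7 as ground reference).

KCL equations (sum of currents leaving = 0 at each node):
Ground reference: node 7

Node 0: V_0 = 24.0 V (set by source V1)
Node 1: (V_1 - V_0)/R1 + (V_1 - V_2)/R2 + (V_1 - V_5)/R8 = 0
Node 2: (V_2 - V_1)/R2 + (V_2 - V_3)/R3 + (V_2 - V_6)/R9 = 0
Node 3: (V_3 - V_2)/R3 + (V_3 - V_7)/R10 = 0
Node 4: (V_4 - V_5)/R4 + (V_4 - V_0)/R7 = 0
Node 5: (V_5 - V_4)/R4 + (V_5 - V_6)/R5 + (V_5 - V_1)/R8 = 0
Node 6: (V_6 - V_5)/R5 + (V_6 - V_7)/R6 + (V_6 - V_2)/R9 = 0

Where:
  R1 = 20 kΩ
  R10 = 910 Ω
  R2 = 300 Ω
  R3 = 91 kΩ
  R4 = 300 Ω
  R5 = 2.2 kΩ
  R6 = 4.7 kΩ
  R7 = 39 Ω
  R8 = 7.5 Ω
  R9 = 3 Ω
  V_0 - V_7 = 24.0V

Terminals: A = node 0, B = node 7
Nodal analysis, taking node 7 as the 0 V reference.
Source V1 fixes V_0 = 24 V.
KCL at each unknown node (sum of currents leaving = 0; resistances in Ω):
  Node 1: (V_1 - 24)/20000 + (V_1 - V_2)/300 + (V_1 - V_5)/7.5 = 0
  Node 2: (V_2 - V_1)/300 + (V_2 - V_3)/91000 + (V_2 - V_6)/3 = 0
  Node 3: (V_3 - V_2)/91000 + (V_3 - 0)/910 = 0
  Node 4: (V_4 - V_5)/300 + (V_4 - 24)/39 = 0
  Node 5: (V_5 - V_4)/300 + (V_5 - V_6)/2200 + (V_5 - V_1)/7.5 = 0
  Node 6: (V_6 - V_5)/2200 + (V_6 - 0)/4700 + (V_6 - V_2)/3 = 0
Collecting terms (coefficients in siemens):
  0.1367·V_1 - 0.003333·V_2 - 0.1333·V_5 = 0.0012
  0.3367·V_2 - 0.003333·V_1 - 0.00001099·V_3 - 0.3333·V_6 = 0
  0.00111·V_3 - 0.00001099·V_2 = 0
  0.02897·V_4 - 0.003333·V_5 = 0.6154
  0.1371·V_5 - 0.1333·V_1 - 0.003333·V_4 - 0.0004545·V_6 = 0
  0.334·V_6 - 0.3333·V_2 - 0.0004545·V_5 = 0
Solving these 6 simultaneous equations (Gaussian elimination) gives:
  V_1 = 22.39 V, V_2 = 21.15 V, V_3 = 0.2094 V, V_4 = 23.82 V
  V_5 = 22.42 V, V_6 = 21.14 V
The requested potential is V_2 = 21.15 V.

Final answer: V_2 = 21.15 V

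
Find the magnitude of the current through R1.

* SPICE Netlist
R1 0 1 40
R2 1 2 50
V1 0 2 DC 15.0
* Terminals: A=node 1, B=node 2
Nodal analysis, taking node 2 as the 0 V reference.
Source V1 fixes V_0 = 15 V.
KCL at each unknown node (sum of currents leaving = 0; resistances in Ω):
  Node 1: (V_1 - 15)/40 + (V_1 - 0)/50 = 0
Collecting terms: 0.045 × V_1 = 0.375  =>  V_1 = 8.333 V
I_R1 = (V_0 - V_1)/R1 = (15 - 8.333)/40 = 0.1667 A
|I_R1| = 0.1667 A

Final answer: |I_R1| = 0.1667 A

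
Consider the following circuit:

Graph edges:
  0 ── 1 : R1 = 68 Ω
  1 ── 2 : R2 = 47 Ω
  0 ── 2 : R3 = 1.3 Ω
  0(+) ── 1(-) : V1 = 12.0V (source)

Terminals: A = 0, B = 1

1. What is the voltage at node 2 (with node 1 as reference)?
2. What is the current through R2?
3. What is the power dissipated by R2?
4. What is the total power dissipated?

Nodal analysis, taking node 1 as the 0 V reference.
Source V1 fixes V_0 = 12 V.
KCL at each unknown node (sum of currents leaving = 0; resistances in Ω):
  Node 2: (V_2 - 0)/47 + (V_2 - 12)/1.3 = 0
Collecting terms: 0.7905 × V_2 = 9.231  =>  V_2 = 11.68 V
Part 1:
  Read off the nodal solution: V_2 = 11.68 V
Part 2:
  I_R2 = (V_1 - V_2)/R2 = (0 - 11.68)/47 = -0.2484 A
  Magnitude: I_R2 = 0.2484 A
Part 3:
  I_R2 = (V_1 - V_2)/R2 = (0 - 11.68)/47 = -0.2484 A
  P_R2 = I_R2² × R2 = (-0.2484)² × 47 = 2.901 W
Part 4:
  Power in each resistor, P = (ΔV)²/R:
    P_R1 = (12 - 0)²/68 = 2.118 W
    P_R2 = (0 - 11.68)²/47 = 2.901 W
    P_R3 = (12 - 11.68)²/1.3 = 0.08024 W
  P_total = P_R1 + P_R2 + P_R3 = 5.099 W

Final answers:
1. V_2 = 11.68 V
2. I_R2 = 0.2484 A
3. P_R2 = 2.901 W
4. P_total = 5.099 W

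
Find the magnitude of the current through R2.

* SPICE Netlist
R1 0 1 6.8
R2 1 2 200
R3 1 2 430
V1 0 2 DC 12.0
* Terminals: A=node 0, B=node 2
Nodal analysis, taking node 2 as the 0 V reference.
Source V1 fixes V_0 = 12 V.
KCL at each unknown node (sum of currents leaving = 0; resistances in Ω):
  Node 1: (V_1 - 12)/6.8 + (V_1 - 0)/200 + (V_1 - 0)/430 = 0
Collecting terms: 0.1544 × V_1 = 1.765  =>  V_1 = 11.43 V
I_R2 = (V_1 - V_2)/R2 = (11.43 - 0)/200 = 0.05715 A
|I_R2| = 0.05715 A

Final answer: |I_R2| = 0.05715 A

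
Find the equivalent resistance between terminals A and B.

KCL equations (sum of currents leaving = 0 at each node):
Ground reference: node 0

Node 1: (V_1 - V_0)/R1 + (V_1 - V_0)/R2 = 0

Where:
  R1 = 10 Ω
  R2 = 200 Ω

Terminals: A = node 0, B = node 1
Reduce the network between node 0 (A) and node 1 (B) by series/parallel combination:
  Rp1 = R1 ‖ R2 (parallel, both between nodes 0 and 1) = 1/(1/10 + 1/200) = 9.524 Ω
R_eq = 9.524 Ω

Final answer: 9.524 Ω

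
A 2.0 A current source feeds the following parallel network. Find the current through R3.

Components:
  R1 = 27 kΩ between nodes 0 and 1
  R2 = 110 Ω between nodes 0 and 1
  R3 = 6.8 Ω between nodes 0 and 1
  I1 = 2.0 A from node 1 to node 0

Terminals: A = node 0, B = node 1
All resistors sit directly between nodes 0 and 1, so they are in parallel and share one voltage V; the full source current 2 A splits among them.
1/R_par = 1/27000 + 1/110 + 1/6.8 = 0.1562 S  =>  R_par = 6.403 Ω
V = I × R_par = 2 × 6.403 = 12.81 V
I_R3 = V/R3 = 12.81/6.8 = 1.883 A

Final answer: 1.883 A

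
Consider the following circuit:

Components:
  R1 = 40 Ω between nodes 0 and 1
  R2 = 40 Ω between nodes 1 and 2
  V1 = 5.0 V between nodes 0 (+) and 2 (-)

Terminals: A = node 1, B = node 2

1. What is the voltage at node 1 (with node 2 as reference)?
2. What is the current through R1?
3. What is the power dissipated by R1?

Nodal analysis, taking node 2 as the 0 V reference.
Source V1 fixes V_0 = 5 V.
KCL at each unknown node (sum of currents leaving = 0; resistances in Ω):
  Node 1: (V_1 - 5)/40 + (V_1 - 0)/40 = 0
Collecting terms: 0.05 × V_1 = 0.125  =>  V_1 = 2.5 V
Part 1:
  Read off the nodal solution: V_1 = 2.5 V
Part 2:
  I_R1 = (V_0 - V_1)/R1 = (5 - 2.5)/40 = 0.0625 A
  Magnitude: I_R1 = 0.0625 A
Part 3:
  I_R1 = (V_0 - V_1)/R1 = (5 - 2.5)/40 = 0.0625 A
  P_R1 = I_R1² × R1 = (0.0625)² × 40 = 0.1562 W

Final answers:
1. V_1 = 2.5 V
2. I_R1 = 0.0625 A
3. P_R1 = 0.1562 W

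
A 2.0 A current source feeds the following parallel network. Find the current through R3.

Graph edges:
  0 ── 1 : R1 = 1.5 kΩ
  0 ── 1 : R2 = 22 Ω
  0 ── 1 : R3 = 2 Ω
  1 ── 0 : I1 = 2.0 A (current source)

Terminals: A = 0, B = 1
All resistors sit directly between nodes 0 and 1, so they are in parallel and share one voltage V; the full source current 2 A splits among them.
1/R_par = 1/1500 + 1/22 + 1/2 = 0.5461 S  =>  R_par = 1.831 Ω
V = I × R_par = 2 × 1.831 = 3.662 V
I_R3 = V/R3 = 3.662/2 = 1.831 A

Final answer: 1.831 A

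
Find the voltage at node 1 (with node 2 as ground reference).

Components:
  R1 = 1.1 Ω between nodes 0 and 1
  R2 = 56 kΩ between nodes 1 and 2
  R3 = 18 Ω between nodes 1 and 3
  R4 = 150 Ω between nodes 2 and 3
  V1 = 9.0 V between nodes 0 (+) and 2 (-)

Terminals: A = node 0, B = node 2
Nodal analysis, taking node 2 as the 0 V reference.
Source V1 fixes V_0 = 9 V.
KCL at each unknown node (sum of currents leaving = 0; resistances in Ω):
  Node 1: (V_1 - 9)/1.1 + (V_1 - 0)/56000 + (V_1 - V_3)/18 = 0
  Node 3: (V_3 - V_1)/18 + (V_3 - 0)/150 = 0
Collecting terms (coefficients in siemens):
  0.9647·V_1 - 0.05556·V_3 = 8.182
  0.06222·V_3 - 0.05556·V_1 = 0
Determinant D = (0.9647)(0.06222) - (-0.05556)(-0.05556) = 0.05694
V_1 = [(8.182)(0.06222) - (-0.05556)(0)]/D = 8.941 V
V_3 = [(0.9647)(0) - (8.182)(-0.05556)]/D = 7.983 V
The requested potential is V_1 = 8.941 V.

Final answer: V_1 = 8.941 V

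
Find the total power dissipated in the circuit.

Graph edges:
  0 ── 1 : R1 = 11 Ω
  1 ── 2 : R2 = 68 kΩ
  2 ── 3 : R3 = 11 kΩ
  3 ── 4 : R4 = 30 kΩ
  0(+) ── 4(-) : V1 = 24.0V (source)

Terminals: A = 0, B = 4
Nodal analysis, taking node 4 as the 0 V reference.
Source V1 fixes V_0 = 24 V.
KCL at each unknown node (sum of currents leaving = 0; resistances in Ω):
  Node 1: (V_1 - 24)/11 + (V_1 - V_2)/68000 = 0
  Node 2: (V_2 - V_1)/68000 + (V_2 - V_3)/11000 = 0
  Node 3: (V_3 - V_2)/11000 + (V_3 - 0)/30000 = 0
Collecting terms (coefficients in siemens):
  0.09092·V_1 - 0.00001471·V_2 = 2.182
  0.0001056·V_2 - 0.00001471·V_1 - 0.00009091·V_3 = 0
  0.0001242·V_3 - 0.00009091·V_2 = 0
Solving these 3 simultaneous equations (Gaussian elimination) gives:
  V_1 = 24 V, V_2 = 9.027 V, V_3 = 6.605 V
Power in each resistor, P = (ΔV)²/R:
  P_R1 = (24 - 24)²/11 = 0.0000005332 W
  P_R2 = (24 - 9.027)²/68000 = 0.003296 W
  P_R3 = (9.027 - 6.605)²/11000 = 0.0005332 W
  P_R4 = (6.605 - 0)²/30000 = 0.001454 W
P_total = P_R1 + P_R2 + P_R3 + P_R4 = 0.005284 W

Final answer: 0.005284 W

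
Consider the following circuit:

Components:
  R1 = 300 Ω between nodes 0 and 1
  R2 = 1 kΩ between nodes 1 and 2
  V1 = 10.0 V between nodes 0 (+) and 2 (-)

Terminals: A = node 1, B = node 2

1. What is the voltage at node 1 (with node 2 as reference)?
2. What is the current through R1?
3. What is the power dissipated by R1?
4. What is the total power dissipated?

Nodal analysis, taking node 2 as the 0 V reference.
Source V1 fixes V_0 = 10 V.
KCL at each unknown node (sum of currents leaving = 0; resistances in Ω):
  Node 1: (V_1 - 10)/300 + (V_1 - 0)/1000 = 0
Collecting terms: 0.004333 × V_1 = 0.03333  =>  V_1 = 7.692 V
Part 1:
  Read off the nodal solution: V_1 = 7.692 V
Part 2:
  I_R1 = (V_0 - V_1)/R1 = (10 - 7.692)/300 = 0.007692 A
  Magnitude: I_R1 = 0.007692 A
Part 3:
  I_R1 = (V_0 - V_1)/R1 = (10 - 7.692)/300 = 0.007692 A
  P_R1 = I_R1² × R1 = (0.007692)² × 300 = 0.01775 W
Part 4:
  Power in each resistor, P = (ΔV)²/R:
    P_R1 = (10 - 7.692)²/300 = 0.01775 W
    P_R2 = (7.692 - 0)²/1000 = 0.05917 W
  P_total = P_R1 + P_R2 = 0.07692 W

Final answers:
1. V_1 = 7.692 V
2. I_R1 = 0.007692 A
3. P_R1 = 0.01775 W
4. P_total = 0.07692 W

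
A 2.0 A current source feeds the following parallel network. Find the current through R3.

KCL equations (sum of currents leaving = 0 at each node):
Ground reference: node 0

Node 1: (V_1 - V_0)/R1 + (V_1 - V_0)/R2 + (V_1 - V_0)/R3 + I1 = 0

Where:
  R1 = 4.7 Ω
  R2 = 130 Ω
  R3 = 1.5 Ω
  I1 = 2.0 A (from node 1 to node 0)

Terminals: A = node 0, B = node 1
All resistors sit directly between nodes 0 and 1, so they are in parallel and share one voltage V; the full source current 2 A splits among them.
1/R_par = 1/4.7 + 1/130 + 1/1.5 = 0.8871 S  =>  R_par = 1.127 Ω
V = I × R_par = 2 × 1.127 = 2.254 V
I_R3 = V/R3 = 2.254/1.5 = 1.503 A

Final answer: 1.503 A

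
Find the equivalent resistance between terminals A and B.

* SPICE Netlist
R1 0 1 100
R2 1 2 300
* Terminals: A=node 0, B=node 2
Reduce the network between node 0 (A) and node 2 (B) by series/parallel combination:
  Rs1 = R1 + R2 (series, joined only at node 1) = 100 + 300 = 400 Ω
R_eq = 400 Ω

Final answer: 400 Ω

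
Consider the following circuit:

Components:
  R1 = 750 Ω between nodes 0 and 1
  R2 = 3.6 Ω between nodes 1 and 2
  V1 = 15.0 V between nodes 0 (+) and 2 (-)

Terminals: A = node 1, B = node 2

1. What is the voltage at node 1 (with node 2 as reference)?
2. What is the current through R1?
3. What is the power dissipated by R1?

Nodal analysis, taking node 2 as the 0 V reference.
Source V1 fixes V_0 = 15 V.
KCL at each unknown node (sum of currents leaving = 0; resistances in Ω):
  Node 1: (V_1 - 15)/750 + (V_1 - 0)/3.6 = 0
Collecting terms: 0.2791 × V_1 = 0.02  =>  V_1 = 0.07166 V
Part 1:
  Read off the nodal solution: V_1 = 0.07166 V
Part 2:
  I_R1 = (V_0 - V_1)/R1 = (15 - 0.07166)/750 = 0.0199 A
  Magnitude: I_R1 = 0.0199 A
Part 3:
  I_R1 = (V_0 - V_1)/R1 = (15 - 0.07166)/750 = 0.0199 A
  P_R1 = I_R1² × R1 = (0.0199)² × 750 = 0.2971 W

Final answers:
1. V_1 = 0.07166 V
2. I_R1 = 0.0199 A
3. P_R1 = 0.2971 W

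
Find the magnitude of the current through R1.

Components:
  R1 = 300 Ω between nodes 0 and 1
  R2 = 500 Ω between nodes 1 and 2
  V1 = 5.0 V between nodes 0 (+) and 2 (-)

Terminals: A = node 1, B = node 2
Nodal analysis, taking node 2 as the 0 V reference.
Source V1 fixes V_0 = 5 V.
KCL at each unknown node (sum of currents leaving = 0; resistances in Ω):
  Node 1: (V_1 - 5)/300 + (V_1 - 0)/500 = 0
Collecting terms: 0.005333 × V_1 = 0.01667  =>  V_1 = 3.125 V
I_R1 = (V_0 - V_1)/R1 = (5 - 3.125)/300 = 0.00625 A
|I_R1| = 0.00625 A

Final answer: |I_R1| = 0.00625 A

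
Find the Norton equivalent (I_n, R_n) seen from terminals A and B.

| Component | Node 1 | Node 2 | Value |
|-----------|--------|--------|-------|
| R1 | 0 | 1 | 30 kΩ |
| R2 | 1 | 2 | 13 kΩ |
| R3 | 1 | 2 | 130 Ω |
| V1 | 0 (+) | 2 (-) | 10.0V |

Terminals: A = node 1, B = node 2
Find the Thévenin equivalent first; then I_n = V_th/R_th and R_n = R_th.
Step 1 — V_th is the open-circuit voltage V_A - V_B (nothing connected across the terminals).
Nodal analysis, taking node 2 as the 0 V reference.
Source V1 fixes V_0 = 10 V.
KCL at each unknown node (sum of currents leaving = 0; resistances in Ω):
  Node 1: (V_1 - 10)/30000 + (V_1 - 0)/13000 + (V_1 - 0)/130 = 0
Collecting terms: 0.007803 × V_1 = 0.0003333  =>  V_1 = 0.04272 V
V_th = V_1 - V_2 = 0.04272 - 0 = 0.04272 V
Step 2 — R_th: zero the source — replace V1 by a short circuit (node 2 merges into node 0) — and find the resistance seen between A (node 1) and B (node 0).
Reduce the network between node 1 (A) and node 0 (B) by series/parallel combination:
  Rp1 = R1 ‖ R2 ‖ R3 (parallel, all between nodes 0 and 1) = 1/(1/30000 + 1/13000 + 1/130) = 128.2 Ω
R_th = 128.2 Ω
I_n = V_th/R_th = 0.04272/128.2 = 0.0003333 A, and R_n = R_th = 128.2 Ω

Final answer: I_n = 0.0003333 A, R_n = 128.2 Ω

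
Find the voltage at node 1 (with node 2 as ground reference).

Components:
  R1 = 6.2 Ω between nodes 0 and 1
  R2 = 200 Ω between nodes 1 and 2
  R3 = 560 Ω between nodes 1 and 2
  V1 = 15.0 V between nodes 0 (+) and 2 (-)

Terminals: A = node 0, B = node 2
Nodal analysis, taking node 2 as the 0 V reference.
Source V1 fixes V_0 = 15 V.
KCL at each unknown node (sum of currents leaving = 0; resistances in Ω):
  Node 1: (V_1 - 15)/6.2 + (V_1 - 0)/200 + (V_1 - 0)/560 = 0
Collecting terms: 0.1681 × V_1 = 2.419  =>  V_1 = 14.39 V
The requested potential is V_1 = 14.39 V.

Final answer: V_1 = 14.39 V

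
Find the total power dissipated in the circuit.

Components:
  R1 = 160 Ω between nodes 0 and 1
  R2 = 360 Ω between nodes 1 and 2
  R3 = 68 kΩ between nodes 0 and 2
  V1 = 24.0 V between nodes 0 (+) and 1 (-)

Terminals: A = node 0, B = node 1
Nodal analysis, taking node 1 as the 0 V reference.
Source V1 fixes V_0 = 24 V.
KCL at each unknown node (sum of currents leaving = 0; resistances in Ω):
  Node 2: (V_2 - 0)/360 + (V_2 - 24)/68000 = 0
Collecting terms: 0.002792 × V_2 = 0.0003529  =>  V_2 = 0.1264 V
Power in each resistor, P = (ΔV)²/R:
  P_R1 = (24 - 0)²/160 = 3.6 W
  P_R2 = (0 - 0.1264)²/360 = 0.00004437 W
  P_R3 = (24 - 0.1264)²/68000 = 0.008382 W
P_total = P_R1 + P_R2 + P_R3 = 3.608 W

Final answer: 3.608 W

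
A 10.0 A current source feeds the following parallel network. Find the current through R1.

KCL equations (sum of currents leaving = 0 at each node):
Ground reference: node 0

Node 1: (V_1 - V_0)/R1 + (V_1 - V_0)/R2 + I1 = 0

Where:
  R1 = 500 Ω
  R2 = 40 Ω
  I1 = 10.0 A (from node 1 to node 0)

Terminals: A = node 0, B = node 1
All resistors sit directly between nodes 0 and 1, so they are in parallel and share one voltage V; the full source current 10 A splits among them.
1/R_par = 1/500 + 1/40 = 0.027 S  =>  R_par = 37.04 Ω
V = I × R_par = 10 × 37.04 = 370.4 V
I_R1 = V/R1 = 370.4/500 = 0.7407 A

Final answer: 0.7407 A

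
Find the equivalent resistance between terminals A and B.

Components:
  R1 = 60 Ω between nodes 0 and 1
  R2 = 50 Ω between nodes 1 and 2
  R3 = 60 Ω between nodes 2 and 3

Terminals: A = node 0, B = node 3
Reduce the network between node 0 (A) and node 3 (B) by series/parallel combination:
  Rs1 = R1 + R2 (series, joined only at node 1) = 60 + 50 = 110 Ω
  Rs2 = R3 + Rs1 (series, joined only at node 2) = 60 + 110 = 170 Ω
R_eq = 170 Ω

Final answer: 170 Ω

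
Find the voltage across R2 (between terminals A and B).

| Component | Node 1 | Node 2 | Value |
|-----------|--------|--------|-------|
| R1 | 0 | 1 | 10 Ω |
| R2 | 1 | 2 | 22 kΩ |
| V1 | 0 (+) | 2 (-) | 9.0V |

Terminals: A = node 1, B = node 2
R1 and R2 are in series across V1 (node 0 → node 1 → node 2), and the output A–B is taken across R2, so this is a voltage divider.
Series current: I = V1/(R1 + R2) = 9/(10 + 22000) = 9/22010 = 0.0004089 A
V_R2 = I × R2 = V1 × R2/(R1 + R2) = 9 × 22000/22010 = 8.996 V

Final answer: 8.996 V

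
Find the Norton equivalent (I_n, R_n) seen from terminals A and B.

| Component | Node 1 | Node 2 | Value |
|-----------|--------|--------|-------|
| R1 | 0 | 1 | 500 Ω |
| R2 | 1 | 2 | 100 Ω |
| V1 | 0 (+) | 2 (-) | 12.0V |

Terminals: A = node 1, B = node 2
Find the Thévenin equivalent first; then I_n = V_th/R_th and R_n = R_th.
Step 1 — V_th is the open-circuit voltage V_A - V_B (nothing connected across the terminals).
Nodal analysis, taking node 2 as the 0 V reference.
Source V1 fixes V_0 = 12 V.
KCL at each unknown node (sum of currents leaving = 0; resistances in Ω):
  Node 1: (V_1 - 12)/500 + (V_1 - 0)/100 = 0
Collecting terms: 0.012 × V_1 = 0.024  =>  V_1 = 2 V
V_th = V_1 - V_2 = 2 - 0 = 2 V
Step 2 — R_th: zero the source — replace V1 by a short circuit (node 2 merges into node 0) — and find the resistance seen between A (node 1) and B (node 0).
Reduce the network between node 1 (A) and node 0 (B) by series/parallel combination:
  Rp1 = R1 ‖ R2 (parallel, both between nodes 0 and 1) = 1/(1/500 + 1/100) = 83.33 Ω
R_th = 83.33 Ω
I_n = V_th/R_th = 2/83.33 = 0.024 A, and R_n = R_th = 83.33 Ω

Final answer: I_n = 0.024 A, R_n = 83.33 Ω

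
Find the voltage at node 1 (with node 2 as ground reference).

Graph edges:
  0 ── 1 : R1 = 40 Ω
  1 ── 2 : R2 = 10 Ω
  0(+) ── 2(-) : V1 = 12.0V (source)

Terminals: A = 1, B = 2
Nodal analysis, taking node 2 as the 0 V reference.
Source V1 fixes V_0 = 12 V.
KCL at each unknown node (sum of currents leaving = 0; resistances in Ω):
  Node 1: (V_1 - 12)/40 + (V_1 - 0)/10 = 0
Collecting terms: 0.125 × V_1 = 0.3  =>  V_1 = 2.4 V
The requested potential is V_1 = 2.4 V.

Final answer: V_1 = 2.4 V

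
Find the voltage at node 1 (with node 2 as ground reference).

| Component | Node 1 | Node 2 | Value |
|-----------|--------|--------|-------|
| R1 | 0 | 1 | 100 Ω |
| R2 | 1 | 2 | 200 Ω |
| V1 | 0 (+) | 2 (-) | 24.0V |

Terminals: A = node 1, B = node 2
Nodal analysis, taking node 2 as the 0 V reference.
Source V1 fixes V_0 = 24 V.
KCL at each unknown node (sum of currents leaving = 0; resistances in Ω):
  Node 1: (V_1 - 24)/100 + (V_1 - 0)/200 = 0
Collecting terms: 0.015 × V_1 = 0.24  =>  V_1 = 16 V
The requested potential is V_1 = 16 V.

Final answer: V_1 = 16 V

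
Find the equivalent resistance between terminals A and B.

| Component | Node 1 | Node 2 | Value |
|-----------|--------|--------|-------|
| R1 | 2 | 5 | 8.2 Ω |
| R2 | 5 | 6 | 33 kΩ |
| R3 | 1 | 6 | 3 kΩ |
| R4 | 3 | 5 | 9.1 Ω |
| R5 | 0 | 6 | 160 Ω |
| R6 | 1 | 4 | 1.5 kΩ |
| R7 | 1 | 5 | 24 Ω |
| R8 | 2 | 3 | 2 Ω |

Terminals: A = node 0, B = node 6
Reduce the network between node 0 (A) and node 6 (B) by series/parallel combination:
  Rs1 = R1 + R8 (series, joined only at node 2) = 8.2 + 2 = 10.2 Ω
  Rp1 = R4 ‖ Rs1 (parallel, both between nodes 3 and 5) = 1/(1/9.1 + 1/10.2) = 4.809 Ω
  Rp1 touches the rest of the network only at node 5 (its other end, node 3, goes nowhere), so no current can flow through it — remove it.
  R6 touches the rest of the network only at node 1 (its other end, node 4, goes nowhere), so no current can flow through it — remove it.
  Rs2 = R3 + R7 (series, joined only at node 1) = 3000 + 24 = 3024 Ω
  Rp2 = R2 ‖ Rs2 (parallel, both between nodes 5 and 6) = 1/(1/33000 + 1/3024) = 2770 Ω
  Rp2 touches the rest of the network only at node 6 (its other end, node 5, goes nowhere), so no current can flow through it — remove it.
R_eq = 160 Ω

Final answer: 160 Ω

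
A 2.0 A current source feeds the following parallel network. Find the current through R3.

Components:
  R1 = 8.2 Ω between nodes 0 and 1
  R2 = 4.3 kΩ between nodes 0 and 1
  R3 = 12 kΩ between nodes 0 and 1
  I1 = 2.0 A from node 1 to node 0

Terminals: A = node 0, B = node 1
All resistors sit directly between nodes 0 and 1, so they are in parallel and share one voltage V; the full source current 2 A splits among them.
1/R_par = 1/8.2 + 1/4300 + 1/12000 = 0.1223 S  =>  R_par = 8.179 Ω
V = I × R_par = 2 × 8.179 = 16.36 V
I_R3 = V/R3 = 16.36/12000 = 0.001363 A

Final answer: 0.001363 A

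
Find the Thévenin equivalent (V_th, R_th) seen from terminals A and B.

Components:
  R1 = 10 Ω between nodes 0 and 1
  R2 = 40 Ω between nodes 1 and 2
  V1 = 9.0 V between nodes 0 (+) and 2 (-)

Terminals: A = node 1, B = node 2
Step 1 — V_th is the open-circuit voltage V_A - V_B (nothing connected across the terminals).
Nodal analysis, taking node 2 as the 0 V reference.
Source V1 fixes V_0 = 9 V.
KCL at each unknown node (sum of currents leaving = 0; resistances in Ω):
  Node 1: (V_1 - 9)/10 + (V_1 - 0)/40 = 0
Collecting terms: 0.125 × V_1 = 0.9  =>  V_1 = 7.2 V
V_th = V_1 - V_2 = 7.2 - 0 = 7.2 V
Step 2 — R_th: zero the source — replace V1 by a short circuit (node 2 merges into node 0) — and find the resistance seen between A (node 1) and B (node 0).
Reduce the network between node 1 (A) and node 0 (B) by series/parallel combination:
  Rp1 = R1 ‖ R2 (parallel, both between nodes 0 and 1) = 1/(1/10 + 1/40) = 8 Ω
R_th = 8 Ω

Final answer: V_th = 7.2 V, R_th = 8 Ω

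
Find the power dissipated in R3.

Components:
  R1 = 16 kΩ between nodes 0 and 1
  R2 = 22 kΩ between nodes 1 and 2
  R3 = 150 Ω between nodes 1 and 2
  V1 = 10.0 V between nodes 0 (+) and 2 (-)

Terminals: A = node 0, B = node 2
Nodal analysis, taking node 2 as the 0 V reference.
Source V1 fixes V_0 = 10 V.
KCL at each unknown node (sum of currents leaving = 0; resistances in Ω):
  Node 1: (V_1 - 10)/16000 + (V_1 - 0)/22000 + (V_1 - 0)/150 = 0
Collecting terms: 0.006775 × V_1 = 0.000625  =>  V_1 = 0.09226 V
I_R3 = (V_1 - V_2)/R3 = (0.09226 - 0)/150 = 0.000615 A
P_R3 = I_R3² × R3 = (0.000615)² × 150 = 0.00005674 W

Final answer: 5.674e-05 W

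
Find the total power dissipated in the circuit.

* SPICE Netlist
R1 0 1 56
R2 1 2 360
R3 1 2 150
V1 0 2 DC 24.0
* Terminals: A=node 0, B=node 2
Nodal analysis, taking node 2 as the 0 V reference.
Source V1 fixes V_0 = 24 V.
KCL at each unknown node (sum of currents leaving = 0; resistances in Ω):
  Node 1: (V_1 - 24)/56 + (V_1 - 0)/360 + (V_1 - 0)/150 = 0
Collecting terms: 0.0273 × V_1 = 0.4286  =>  V_1 = 15.7 V
Power in each resistor, P = (ΔV)²/R:
  P_R1 = (24 - 15.7)²/56 = 1.231 W
  P_R2 = (15.7 - 0)²/360 = 0.6845 W
  P_R3 = (15.7 - 0)²/150 = 1.643 W
P_total = P_R1 + P_R2 + P_R3 = 3.558 W

Final answer: 3.558 W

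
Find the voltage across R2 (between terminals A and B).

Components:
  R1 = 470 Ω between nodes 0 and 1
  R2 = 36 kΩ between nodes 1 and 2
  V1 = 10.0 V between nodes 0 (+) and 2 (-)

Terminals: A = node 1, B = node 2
R1 and R2 are in series across V1 (node 0 → node 1 → node 2), and the output A–B is taken across R2, so this is a voltage divider.
Series current: I = V1/(R1 + R2) = 10/(470 + 36000) = 10/36470 = 0.0002742 A
V_R2 = I × R2 = V1 × R2/(R1 + R2) = 10 × 36000/36470 = 9.871 V

Final answer: 9.871 V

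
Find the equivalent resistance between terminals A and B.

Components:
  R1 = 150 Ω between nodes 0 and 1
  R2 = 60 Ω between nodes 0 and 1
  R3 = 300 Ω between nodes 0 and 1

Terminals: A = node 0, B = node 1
Reduce the network between node 0 (A) and node 1 (B) by series/parallel combination:
  Rp1 = R1 ‖ R2 ‖ R3 (parallel, all between nodes 0 and 1) = 1/(1/150 + 1/60 + 1/300) = 37.5 Ω
R_eq = 37.5 Ω

Final answer: 37.5 Ω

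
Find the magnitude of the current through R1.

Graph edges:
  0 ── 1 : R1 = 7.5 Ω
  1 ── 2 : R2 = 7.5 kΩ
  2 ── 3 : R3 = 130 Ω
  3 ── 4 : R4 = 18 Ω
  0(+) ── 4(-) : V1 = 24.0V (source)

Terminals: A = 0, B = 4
Nodal analysis, taking node 4 as the 0 V reference.
Source V1 fixes V_0 = 24 V.
KCL at each unknown node (sum of currents leaving = 0; resistances in Ω):
  Node 1: (V_1 - 24)/7.5 + (V_1 - V_2)/7500 = 0
  Node 2: (V_2 - V_1)/7500 + (V_2 - V_3)/130 = 0
  Node 3: (V_3 - V_2)/130 + (V_3 - 0)/18 = 0
Collecting terms (coefficients in siemens):
  0.1335·V_1 - 0.0001333·V_2 = 3.2
  0.007826·V_2 - 0.0001333·V_1 - 0.007692·V_3 = 0
  0.06325·V_3 - 0.007692·V_2 = 0
Solving these 3 simultaneous equations (Gaussian elimination) gives:
  V_1 = 23.98 V, V_2 = 0.464 V, V_3 = 0.05643 V
I_R1 = (V_0 - V_1)/R1 = (24 - 23.98)/7.5 = 0.003135 A
|I_R1| = 0.003135 A

Final answer: |I_R1| = 0.003135 A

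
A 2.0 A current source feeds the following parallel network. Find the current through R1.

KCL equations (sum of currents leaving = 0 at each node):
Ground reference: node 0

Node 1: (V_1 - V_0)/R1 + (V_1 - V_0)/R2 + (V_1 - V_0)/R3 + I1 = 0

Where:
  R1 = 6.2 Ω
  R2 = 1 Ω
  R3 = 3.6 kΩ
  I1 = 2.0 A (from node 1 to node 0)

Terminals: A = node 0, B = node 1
All resistors sit directly between nodes 0 and 1, so they are in parallel and share one voltage V; the full source current 2 A splits among them.
1/R_par = 1/6.2 + 1/1 + 1/3600 = 1.162 S  =>  R_par = 0.8609 Ω
V = I × R_par = 2 × 0.8609 = 1.722 V
I_R1 = V/R1 = 1.722/6.2 = 0.2777 A

Final answer: 0.2777 A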